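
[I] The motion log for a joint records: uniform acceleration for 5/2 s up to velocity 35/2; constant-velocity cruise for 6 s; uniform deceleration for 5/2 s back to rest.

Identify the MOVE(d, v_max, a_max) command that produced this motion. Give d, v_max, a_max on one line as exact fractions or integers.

d=595/4 v_max=35/2 a_max=7

a_max = (35/2)/(5/2) = 7
d_a = ½·35/2·5/2 = 175/8; d_c = 35/2·6 = 105
d = 2·175/8 + 105 = 595/4
t_c = 6 > 0 so v_max = 35/2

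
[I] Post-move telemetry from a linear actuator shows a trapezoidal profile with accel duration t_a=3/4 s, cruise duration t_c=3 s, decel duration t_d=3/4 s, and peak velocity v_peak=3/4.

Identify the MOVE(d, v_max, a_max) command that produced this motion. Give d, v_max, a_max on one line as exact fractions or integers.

a_max = (3/4)/(3/4) = 1
d_a = ½·3/4·3/4 = 9/32; d_c = 3/4·3 = 9/4
d = 2·9/32 + 9/4 = 45/16
t_c = 3 > 0 so v_max = 3/4

d=45/16 v_max=3/4 a_max=1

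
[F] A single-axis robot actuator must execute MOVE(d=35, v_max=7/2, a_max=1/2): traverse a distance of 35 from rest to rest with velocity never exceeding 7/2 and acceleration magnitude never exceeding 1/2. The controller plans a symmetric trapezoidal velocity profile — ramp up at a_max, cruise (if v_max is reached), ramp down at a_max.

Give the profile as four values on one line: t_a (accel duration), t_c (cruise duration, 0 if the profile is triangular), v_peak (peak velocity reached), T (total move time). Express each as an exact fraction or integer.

(v_max)²/a_max = (7/2)²/(1/2) = 49/2
35 ≥ 49/2 → trapezoidal
t_a = (7/2)/(1/2) = 7; v_peak = 7/2
d_cruise = 35 − 49/2 = 21/2; t_c = (21/2)/(7/2) = 3
T = 2·7 + 3 = 17

t_a=7 t_c=3 v_peak=7/2 T=17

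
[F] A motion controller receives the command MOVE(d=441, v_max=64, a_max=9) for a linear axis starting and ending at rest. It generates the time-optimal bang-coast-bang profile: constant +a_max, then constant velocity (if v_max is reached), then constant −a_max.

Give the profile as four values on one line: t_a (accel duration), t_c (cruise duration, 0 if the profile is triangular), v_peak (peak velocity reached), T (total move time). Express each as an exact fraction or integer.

t_a=7 t_c=0 v_peak=63 T=14

(v_max)²/a_max = 64²/9 = 4096/9
441 < 4096/9 → triangular
v_peak = √(441·9) = √3969 = 63
t_a = 63/9 = 7; t_c = 0
T = 2·7 = 14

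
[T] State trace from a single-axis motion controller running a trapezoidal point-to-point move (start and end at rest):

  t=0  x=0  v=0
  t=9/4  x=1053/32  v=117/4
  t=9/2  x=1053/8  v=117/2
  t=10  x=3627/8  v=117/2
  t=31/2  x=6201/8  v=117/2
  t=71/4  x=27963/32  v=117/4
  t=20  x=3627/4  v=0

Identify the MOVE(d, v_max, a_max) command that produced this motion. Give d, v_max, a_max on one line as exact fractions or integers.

final state: t=20, x=3627/4, v=0 → d = 3627/4
a_max = (117/4−0)/(9/4−0) = 13
max v = 117/2 over t∈[9/2,31/2] → v_max = 117/2
check: 117/2·(9/2+11) = 3627/4 ✓

d=3627/4 v_max=117/2 a_max=13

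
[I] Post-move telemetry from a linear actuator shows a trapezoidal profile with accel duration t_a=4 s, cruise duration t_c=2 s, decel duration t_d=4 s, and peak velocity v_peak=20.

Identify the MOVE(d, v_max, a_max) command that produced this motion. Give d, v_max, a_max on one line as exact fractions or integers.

a_max = 20/4 = 5
d_a = ½·20·4 = 40; d_c = 20·2 = 40
d = 2·40 + 40 = 120
t_c = 2 > 0 so v_max = 20

d=120 v_max=20 a_max=5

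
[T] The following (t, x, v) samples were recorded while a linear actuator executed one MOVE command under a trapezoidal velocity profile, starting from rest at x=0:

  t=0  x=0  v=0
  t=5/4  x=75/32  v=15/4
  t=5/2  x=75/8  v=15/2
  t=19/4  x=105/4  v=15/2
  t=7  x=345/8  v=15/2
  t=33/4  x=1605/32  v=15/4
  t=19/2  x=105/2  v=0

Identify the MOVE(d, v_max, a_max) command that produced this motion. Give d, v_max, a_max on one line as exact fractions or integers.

d=105/2 v_max=15/2 a_max=3

final state: t=19/2, x=105/2, v=0 → d = 105/2
a_max = (15/4−0)/(5/4−0) = 3
max v = 15/2 over t∈[5/2,7] → v_max = 15/2
check: 15/2·(5/2+9/2) = 105/2 ✓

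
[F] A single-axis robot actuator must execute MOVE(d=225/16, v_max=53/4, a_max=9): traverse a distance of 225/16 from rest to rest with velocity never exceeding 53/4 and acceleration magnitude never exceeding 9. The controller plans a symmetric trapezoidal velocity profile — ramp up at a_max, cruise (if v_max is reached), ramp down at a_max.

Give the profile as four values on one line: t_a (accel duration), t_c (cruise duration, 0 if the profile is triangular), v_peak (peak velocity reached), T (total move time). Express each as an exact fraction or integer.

t_a=5/4 t_c=0 v_peak=45/4 T=5/2

(v_max)²/a_max = (53/4)²/9 = 2809/144
225/16 < 2809/144 → triangular
v_peak = √(225/16·9) = √(2025/16) = 45/4
t_a = (45/4)/9 = 5/4; t_c = 0
T = 2·5/4 = 5/2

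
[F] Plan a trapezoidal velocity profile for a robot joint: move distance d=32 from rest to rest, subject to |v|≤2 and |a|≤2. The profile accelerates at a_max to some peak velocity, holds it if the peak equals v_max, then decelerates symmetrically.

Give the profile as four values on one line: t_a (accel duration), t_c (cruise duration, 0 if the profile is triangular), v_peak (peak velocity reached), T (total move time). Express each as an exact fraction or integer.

vₘ²/aₘ = 2²/2 = 2
32 ≥ 2 so v_max reached
t_a = 2/2 = 1; v_peak = 2
d_cruise = 32 − 2 = 30; t_c = 30/2 = 15
T = 2·1 + 15 = 17

t_a=1 t_c=15 v_peak=2 T=17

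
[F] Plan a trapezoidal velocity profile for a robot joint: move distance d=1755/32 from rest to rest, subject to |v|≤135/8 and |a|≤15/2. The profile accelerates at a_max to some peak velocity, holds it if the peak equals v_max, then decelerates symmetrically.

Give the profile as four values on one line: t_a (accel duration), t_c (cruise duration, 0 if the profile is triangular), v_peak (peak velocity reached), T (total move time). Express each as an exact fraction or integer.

t_a=9/4 t_c=1 v_peak=135/8 T=11/2

(v_max)²/a_max = (135/8)²/(15/2) = 1215/32
1755/32 ≥ 1215/32 ⇒ cruise phase
t_a = (135/8)/(15/2) = 9/4; v_peak = 135/8
d_cruise = 1755/32 − 1215/32 = 135/8; t_c = (135/8)/(135/8) = 1
T = 2·9/4 + 1 = 11/2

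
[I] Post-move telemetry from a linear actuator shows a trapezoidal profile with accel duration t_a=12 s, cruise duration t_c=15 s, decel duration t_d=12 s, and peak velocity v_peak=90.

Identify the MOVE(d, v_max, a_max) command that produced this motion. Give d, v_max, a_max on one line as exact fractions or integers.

a_max = 90/12 = 15/2
d_a = ½·90·12 = 540; d_c = 90·15 = 1350
d = 2·540 + 1350 = 2430
t_c = 15 > 0 so v_max = 90

d=2430 v_max=90 a_max=15/2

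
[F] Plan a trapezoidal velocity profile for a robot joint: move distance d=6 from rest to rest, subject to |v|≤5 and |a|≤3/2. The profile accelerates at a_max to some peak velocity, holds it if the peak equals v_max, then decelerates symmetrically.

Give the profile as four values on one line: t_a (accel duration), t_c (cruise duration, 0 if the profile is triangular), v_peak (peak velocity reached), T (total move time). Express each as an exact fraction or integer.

vₘ²/aₘ = 5²/(3/2) = 50/3
6 < 50/3 → triangular
v_peak = √(6·3/2) = √9 = 3
t_a = 3/(3/2) = 2; t_c = 0
T = 2·2 = 4

t_a=2 t_c=0 v_peak=3 T=4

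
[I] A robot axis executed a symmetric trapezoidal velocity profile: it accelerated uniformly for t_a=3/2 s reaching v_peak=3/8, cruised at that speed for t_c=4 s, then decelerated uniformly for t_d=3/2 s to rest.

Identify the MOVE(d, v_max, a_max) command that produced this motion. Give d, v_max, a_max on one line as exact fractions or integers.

d=33/16 v_max=3/8 a_max=1/4

a_max = (3/8)/(3/2) = 1/4
d_a = ½·3/8·3/2 = 9/32; d_c = 3/8·4 = 3/2
d = 2·9/32 + 3/2 = 33/16
t_c = 4 > 0 ⇒ limit active, v_max = 3/8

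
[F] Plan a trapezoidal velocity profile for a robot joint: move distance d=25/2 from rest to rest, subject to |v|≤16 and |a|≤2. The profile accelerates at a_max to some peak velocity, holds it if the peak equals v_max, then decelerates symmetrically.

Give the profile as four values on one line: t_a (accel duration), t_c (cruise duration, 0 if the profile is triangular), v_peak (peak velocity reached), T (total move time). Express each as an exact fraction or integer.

t_a=5/2 t_c=0 v_peak=5 T=5

v_max²/a_max = 16²/2 = 128
25/2 < 128 → triangular
v_peak = √(25/2·2) = √25 = 5
t_a = 5/2; t_c = 0
T = 2·5/2 = 5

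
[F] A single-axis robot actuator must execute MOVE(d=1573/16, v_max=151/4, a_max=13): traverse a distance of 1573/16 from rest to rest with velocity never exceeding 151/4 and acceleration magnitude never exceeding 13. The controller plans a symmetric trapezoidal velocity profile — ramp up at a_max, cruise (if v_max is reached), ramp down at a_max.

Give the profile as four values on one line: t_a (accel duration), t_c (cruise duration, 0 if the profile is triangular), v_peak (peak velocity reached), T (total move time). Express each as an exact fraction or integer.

t_a=11/4 t_c=0 v_peak=143/4 T=11/2

(v_max)²/a_max = (151/4)²/13 = 22801/208
1573/16 < 22801/208 so t_c = 0
v_peak = √(1573/16·13) = √(20449/16) = 143/4
t_a = (143/4)/13 = 11/4; t_c = 0
T = 2·11/4 = 11/2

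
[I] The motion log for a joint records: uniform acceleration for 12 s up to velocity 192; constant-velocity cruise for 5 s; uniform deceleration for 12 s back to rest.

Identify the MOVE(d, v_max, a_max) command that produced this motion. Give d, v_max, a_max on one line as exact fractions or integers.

d=3264 v_max=192 a_max=16

a_max = 192/12 = 16
d_a = ½·192·12 = 1152; d_c = 192·5 = 960
d = 2·1152 + 960 = 3264
t_c = 5 > 0 ⇒ limit active, v_max = 192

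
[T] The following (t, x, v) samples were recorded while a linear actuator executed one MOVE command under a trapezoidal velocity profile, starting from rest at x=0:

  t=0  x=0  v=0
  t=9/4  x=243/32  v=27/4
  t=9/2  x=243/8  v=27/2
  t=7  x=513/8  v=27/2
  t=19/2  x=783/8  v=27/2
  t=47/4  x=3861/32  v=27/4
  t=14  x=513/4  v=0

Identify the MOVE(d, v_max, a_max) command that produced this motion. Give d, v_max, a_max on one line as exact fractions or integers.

final state: t=14, x=513/4, v=0 → d = 513/4
a_max = (27/4−0)/(9/4−0) = 3
max v = 27/2 over t∈[9/2,19/2] → v_max = 27/2
check: 27/2·(9/2+5) = 513/4 ✓

d=513/4 v_max=27/2 a_max=3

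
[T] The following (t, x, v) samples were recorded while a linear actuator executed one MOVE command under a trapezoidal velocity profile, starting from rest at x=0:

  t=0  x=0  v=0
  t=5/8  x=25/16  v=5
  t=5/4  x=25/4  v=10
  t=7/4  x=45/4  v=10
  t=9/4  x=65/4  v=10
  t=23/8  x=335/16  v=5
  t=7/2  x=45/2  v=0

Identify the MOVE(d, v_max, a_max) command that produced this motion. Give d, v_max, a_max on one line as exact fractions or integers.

final state: t=7/2, x=45/2, v=0 → d = 45/2
a_max = (5−0)/(5/8−0) = 8
max v = 10 over t∈[5/4,9/4] → v_max = 10
check: 10·(5/4+1) = 45/2 ✓

d=45/2 v_max=10 a_max=8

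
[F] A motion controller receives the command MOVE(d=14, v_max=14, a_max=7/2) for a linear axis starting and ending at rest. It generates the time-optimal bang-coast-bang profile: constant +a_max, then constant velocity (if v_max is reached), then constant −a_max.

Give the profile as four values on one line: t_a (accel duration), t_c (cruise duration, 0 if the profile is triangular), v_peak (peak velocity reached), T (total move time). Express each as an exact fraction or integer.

t_a=2 t_c=0 v_peak=7 T=4

(v_max)²/a_max = 14²/(7/2) = 56
14 < 56 ⇒ no cruise
v_peak = √(14·7/2) = √49 = 7
t_a = 7/(7/2) = 2; t_c = 0
T = 2·2 = 4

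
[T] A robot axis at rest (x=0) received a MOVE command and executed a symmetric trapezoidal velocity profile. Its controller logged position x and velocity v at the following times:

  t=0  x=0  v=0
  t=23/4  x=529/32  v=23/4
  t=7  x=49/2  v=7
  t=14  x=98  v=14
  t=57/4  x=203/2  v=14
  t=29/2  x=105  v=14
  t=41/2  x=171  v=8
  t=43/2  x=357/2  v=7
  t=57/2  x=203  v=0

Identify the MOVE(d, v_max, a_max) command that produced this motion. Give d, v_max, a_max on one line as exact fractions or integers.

final state: t=57/2, x=203, v=0 → d = 203
a_max = (23/4−0)/(23/4−0) = 1
max v = 14 over t∈[14,29/2] → v_max = 14
check: 14·(14+1/2) = 203 ✓

d=203 v_max=14 a_max=1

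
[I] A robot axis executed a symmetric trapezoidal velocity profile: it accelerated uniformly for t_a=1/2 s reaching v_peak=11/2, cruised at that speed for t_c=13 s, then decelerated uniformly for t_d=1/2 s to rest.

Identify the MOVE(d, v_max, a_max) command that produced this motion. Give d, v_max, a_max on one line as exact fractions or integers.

a_max = (11/2)/(1/2) = 11
d_a = ½·11/2·1/2 = 11/8; d_c = 11/2·13 = 143/2
d = 2·11/8 + 143/2 = 297/4
t_c = 13 > 0 ⇒ limit active, v_max = 11/2

d=297/4 v_max=11/2 a_max=11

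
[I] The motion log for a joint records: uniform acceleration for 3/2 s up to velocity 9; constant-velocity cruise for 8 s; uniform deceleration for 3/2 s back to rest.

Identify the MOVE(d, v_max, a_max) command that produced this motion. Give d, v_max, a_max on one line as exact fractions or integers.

a_max = 9/(3/2) = 6
d_a = ½·9·3/2 = 27/4; d_c = 9·8 = 72
d = 2·27/4 + 72 = 171/2
t_c = 8 > 0 → v_max = v_peak = 9

d=171/2 v_max=9 a_max=6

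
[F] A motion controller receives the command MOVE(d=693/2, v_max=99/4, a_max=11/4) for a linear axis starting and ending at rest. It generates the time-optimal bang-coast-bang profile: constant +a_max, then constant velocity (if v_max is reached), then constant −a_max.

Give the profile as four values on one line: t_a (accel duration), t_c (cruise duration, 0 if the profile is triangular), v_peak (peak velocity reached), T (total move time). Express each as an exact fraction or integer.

t_a=9 t_c=5 v_peak=99/4 T=23

v_max²/a_max = (99/4)²/(11/4) = 891/4
693/2 ≥ 891/4 ⇒ cruise phase
t_a = (99/4)/(11/4) = 9; v_peak = 99/4
d_cruise = 693/2 − 891/4 = 495/4; t_c = (495/4)/(99/4) = 5
T = 2·9 + 5 = 23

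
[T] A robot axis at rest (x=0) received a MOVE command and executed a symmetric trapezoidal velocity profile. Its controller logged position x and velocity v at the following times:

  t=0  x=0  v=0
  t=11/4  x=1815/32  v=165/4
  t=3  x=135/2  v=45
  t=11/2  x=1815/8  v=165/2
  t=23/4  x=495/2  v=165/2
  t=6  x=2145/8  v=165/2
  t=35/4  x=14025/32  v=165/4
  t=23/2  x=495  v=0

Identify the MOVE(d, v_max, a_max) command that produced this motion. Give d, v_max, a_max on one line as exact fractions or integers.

d=495 v_max=165/2 a_max=15

final state: t=23/2, x=495, v=0 → d = 495
a_max = (165/4−0)/(11/4−0) = 15
max v = 165/2 over t∈[11/2,6] → v_max = 165/2
check: 165/2·(11/2+1/2) = 495 ✓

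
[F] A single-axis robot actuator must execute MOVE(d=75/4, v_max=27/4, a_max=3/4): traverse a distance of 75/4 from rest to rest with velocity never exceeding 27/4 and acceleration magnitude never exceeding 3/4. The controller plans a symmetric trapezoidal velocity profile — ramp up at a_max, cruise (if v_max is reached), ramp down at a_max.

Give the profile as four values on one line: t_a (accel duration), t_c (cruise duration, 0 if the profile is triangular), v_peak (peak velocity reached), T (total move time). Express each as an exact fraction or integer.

t_a=5 t_c=0 v_peak=15/4 T=10

v_max²/a_max = (27/4)²/(3/4) = 243/4
75/4 < 243/4 so t_c = 0
v_peak = √(75/4·3/4) = √(225/16) = 15/4
t_a = (15/4)/(3/4) = 5; t_c = 0
T = 2·5 = 10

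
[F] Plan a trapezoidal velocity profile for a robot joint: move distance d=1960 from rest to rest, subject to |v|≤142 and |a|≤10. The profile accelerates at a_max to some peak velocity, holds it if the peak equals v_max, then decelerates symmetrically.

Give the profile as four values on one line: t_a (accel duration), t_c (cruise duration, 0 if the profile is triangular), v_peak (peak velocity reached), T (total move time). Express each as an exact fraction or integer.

t_a=14 t_c=0 v_peak=140 T=28

vₘ²/aₘ = 142²/10 = 10082/5
1960 < 10082/5 so t_c = 0
v_peak = √(1960·10) = √19600 = 140
t_a = 140/10 = 14; t_c = 0
T = 2·14 = 28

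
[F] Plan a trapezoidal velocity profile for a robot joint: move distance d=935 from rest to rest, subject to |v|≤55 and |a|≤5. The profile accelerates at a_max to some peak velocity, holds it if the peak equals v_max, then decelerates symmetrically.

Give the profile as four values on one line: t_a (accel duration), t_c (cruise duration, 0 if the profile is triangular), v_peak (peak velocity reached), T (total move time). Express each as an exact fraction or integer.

v_max²/a_max = 55²/5 = 605
935 ≥ 605 ⇒ cruise phase
t_a = 55/5 = 11; v_peak = 55
d_cruise = 935 − 605 = 330; t_c = 330/55 = 6
T = 2·11 + 6 = 28

t_a=11 t_c=6 v_peak=55 T=28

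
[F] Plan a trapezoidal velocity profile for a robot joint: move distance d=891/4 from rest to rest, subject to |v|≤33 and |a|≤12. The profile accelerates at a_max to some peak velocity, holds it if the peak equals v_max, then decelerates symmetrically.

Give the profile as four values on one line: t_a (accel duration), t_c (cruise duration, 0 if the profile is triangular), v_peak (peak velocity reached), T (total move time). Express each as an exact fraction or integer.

v_max²/a_max = 33²/12 = 363/4
891/4 ≥ 363/4 ⇒ cruise phase
t_a = 33/12 = 11/4; v_peak = 33
d_cruise = 891/4 − 363/4 = 132; t_c = 132/33 = 4
T = 2·11/4 + 4 = 19/2

t_a=11/4 t_c=4 v_peak=33 T=19/2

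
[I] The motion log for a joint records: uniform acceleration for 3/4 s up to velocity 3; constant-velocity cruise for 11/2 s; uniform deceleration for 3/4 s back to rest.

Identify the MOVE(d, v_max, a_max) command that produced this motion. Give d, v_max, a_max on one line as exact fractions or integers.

d=75/4 v_max=3 a_max=4

a_max = 3/(3/4) = 4
d_a = ½·3·3/4 = 9/8; d_c = 3·11/2 = 33/2
d = 2·9/8 + 33/2 = 75/4
t_c = 11/2 > 0 ⇒ limit active, v_max = 3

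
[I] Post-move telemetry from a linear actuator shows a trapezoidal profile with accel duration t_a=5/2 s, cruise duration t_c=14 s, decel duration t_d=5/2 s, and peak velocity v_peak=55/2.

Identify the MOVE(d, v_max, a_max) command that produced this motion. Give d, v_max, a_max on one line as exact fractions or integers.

a_max = (55/2)/(5/2) = 11
d_a = ½·55/2·5/2 = 275/8; d_c = 55/2·14 = 385
d = 2·275/8 + 385 = 1815/4
t_c = 14 > 0 → v_max = v_peak = 55/2

d=1815/4 v_max=55/2 a_max=11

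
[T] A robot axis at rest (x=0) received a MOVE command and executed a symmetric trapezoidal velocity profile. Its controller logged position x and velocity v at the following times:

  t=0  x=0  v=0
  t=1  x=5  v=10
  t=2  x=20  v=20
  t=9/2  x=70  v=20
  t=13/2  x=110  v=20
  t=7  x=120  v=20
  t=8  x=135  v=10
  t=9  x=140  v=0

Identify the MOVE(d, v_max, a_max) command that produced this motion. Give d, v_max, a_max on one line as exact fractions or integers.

d=140 v_max=20 a_max=10

final state: t=9, x=140, v=0 → d = 140
a_max = (10−0)/(1−0) = 10
max v = 20 over t∈[2,7] → v_max = 20
check: 20·(2+5) = 140 ✓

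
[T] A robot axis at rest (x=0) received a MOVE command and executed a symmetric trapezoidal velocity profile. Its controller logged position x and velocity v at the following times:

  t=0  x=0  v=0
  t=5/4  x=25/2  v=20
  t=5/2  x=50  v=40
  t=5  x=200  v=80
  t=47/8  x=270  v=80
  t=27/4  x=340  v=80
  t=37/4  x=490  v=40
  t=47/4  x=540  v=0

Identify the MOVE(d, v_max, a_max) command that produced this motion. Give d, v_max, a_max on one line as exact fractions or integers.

final state: t=47/4, x=540, v=0 → d = 540
a_max = (20−0)/(5/4−0) = 16
max v = 80 over t∈[5,27/4] → v_max = 80
check: 80·(5+7/4) = 540 ✓

d=540 v_max=80 a_max=16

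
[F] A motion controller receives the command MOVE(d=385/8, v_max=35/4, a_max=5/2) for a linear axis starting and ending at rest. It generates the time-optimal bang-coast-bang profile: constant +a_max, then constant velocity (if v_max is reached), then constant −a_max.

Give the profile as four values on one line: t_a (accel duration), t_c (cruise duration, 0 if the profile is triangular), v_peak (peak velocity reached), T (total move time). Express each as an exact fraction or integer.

vₘ²/aₘ = (35/4)²/(5/2) = 245/8
385/8 ≥ 245/8 so v_max reached
t_a = (35/4)/(5/2) = 7/2; v_peak = 35/4
d_cruise = 385/8 − 245/8 = 35/2; t_c = (35/2)/(35/4) = 2
T = 2·7/2 + 2 = 9

t_a=7/2 t_c=2 v_peak=35/4 T=9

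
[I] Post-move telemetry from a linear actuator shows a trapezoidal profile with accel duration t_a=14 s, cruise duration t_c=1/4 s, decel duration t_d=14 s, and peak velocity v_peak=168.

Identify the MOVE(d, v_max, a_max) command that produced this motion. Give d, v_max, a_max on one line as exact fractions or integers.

d=2394 v_max=168 a_max=12

a_max = 168/14 = 12
d_a = ½·168·14 = 1176; d_c = 168·1/4 = 42
d = 2·1176 + 42 = 2394
t_c = 1/4 > 0 ⇒ limit active, v_max = 168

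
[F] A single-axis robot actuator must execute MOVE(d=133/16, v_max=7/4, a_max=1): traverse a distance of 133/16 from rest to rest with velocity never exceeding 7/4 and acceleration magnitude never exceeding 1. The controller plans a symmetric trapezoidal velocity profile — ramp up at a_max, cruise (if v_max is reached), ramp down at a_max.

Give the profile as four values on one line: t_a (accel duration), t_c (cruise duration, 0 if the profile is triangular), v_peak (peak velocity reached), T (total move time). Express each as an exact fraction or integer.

t_a=7/4 t_c=3 v_peak=7/4 T=13/2

vₘ²/aₘ = (7/4)²/1 = 49/16
133/16 ≥ 49/16 so v_max reached
t_a = (7/4)/1 = 7/4; v_peak = 7/4
d_cruise = 133/16 − 49/16 = 21/4; t_c = (21/4)/(7/4) = 3
T = 2·7/4 + 3 = 13/2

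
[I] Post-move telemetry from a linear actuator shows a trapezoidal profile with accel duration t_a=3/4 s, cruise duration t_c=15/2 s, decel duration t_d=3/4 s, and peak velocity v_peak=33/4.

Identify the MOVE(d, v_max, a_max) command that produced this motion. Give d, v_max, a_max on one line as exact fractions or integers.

d=1089/16 v_max=33/4 a_max=11

a_max = (33/4)/(3/4) = 11
d_a = ½·33/4·3/4 = 99/32; d_c = 33/4·15/2 = 495/8
d = 2·99/32 + 495/8 = 1089/16
t_c = 15/2 > 0 ⇒ limit active, v_max = 33/4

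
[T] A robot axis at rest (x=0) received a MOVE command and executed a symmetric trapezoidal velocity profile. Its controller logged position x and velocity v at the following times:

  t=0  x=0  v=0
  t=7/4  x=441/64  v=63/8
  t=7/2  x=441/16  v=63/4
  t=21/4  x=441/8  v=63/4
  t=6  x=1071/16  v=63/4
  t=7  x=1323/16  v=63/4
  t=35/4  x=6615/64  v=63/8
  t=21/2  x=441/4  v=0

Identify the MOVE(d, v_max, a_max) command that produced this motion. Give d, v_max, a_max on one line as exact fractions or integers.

d=441/4 v_max=63/4 a_max=9/2

final state: t=21/2, x=441/4, v=0 → d = 441/4
a_max = (63/8−0)/(7/4−0) = 9/2
max v = 63/4 over t∈[7/2,7] → v_max = 63/4
check: 63/4·(7/2+7/2) = 441/4 ✓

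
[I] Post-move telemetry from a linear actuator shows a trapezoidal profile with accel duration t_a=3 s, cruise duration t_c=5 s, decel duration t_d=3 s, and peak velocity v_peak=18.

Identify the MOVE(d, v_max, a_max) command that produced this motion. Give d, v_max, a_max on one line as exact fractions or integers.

d=144 v_max=18 a_max=6

a_max = 18/3 = 6
d_a = ½·18·3 = 27; d_c = 18·5 = 90
d = 2·27 + 90 = 144
t_c = 5 > 0 so v_max = 18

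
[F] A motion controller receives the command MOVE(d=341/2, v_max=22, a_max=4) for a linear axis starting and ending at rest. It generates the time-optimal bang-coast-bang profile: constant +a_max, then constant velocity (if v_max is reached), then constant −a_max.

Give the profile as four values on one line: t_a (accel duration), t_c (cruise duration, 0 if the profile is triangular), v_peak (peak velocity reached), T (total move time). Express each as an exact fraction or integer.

t_a=11/2 t_c=9/4 v_peak=22 T=53/4

(v_max)²/a_max = 22²/4 = 121
341/2 ≥ 121 → trapezoidal
t_a = 22/4 = 11/2; v_peak = 22
d_cruise = 341/2 − 121 = 99/2; t_c = (99/2)/22 = 9/4
T = 2·11/2 + 9/4 = 53/4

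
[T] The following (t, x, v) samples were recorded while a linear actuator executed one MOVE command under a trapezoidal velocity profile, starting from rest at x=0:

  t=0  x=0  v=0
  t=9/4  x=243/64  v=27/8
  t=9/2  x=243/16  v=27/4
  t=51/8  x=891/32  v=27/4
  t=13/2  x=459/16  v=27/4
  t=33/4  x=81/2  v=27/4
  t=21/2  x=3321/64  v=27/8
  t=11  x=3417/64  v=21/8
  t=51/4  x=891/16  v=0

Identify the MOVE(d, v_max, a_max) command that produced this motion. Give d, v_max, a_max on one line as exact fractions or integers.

final state: t=51/4, x=891/16, v=0 → d = 891/16
a_max = (27/8−0)/(9/4−0) = 3/2
max v = 27/4 over t∈[9/2,33/4] → v_max = 27/4
check: 27/4·(9/2+15/4) = 891/16 ✓

d=891/16 v_max=27/4 a_max=3/2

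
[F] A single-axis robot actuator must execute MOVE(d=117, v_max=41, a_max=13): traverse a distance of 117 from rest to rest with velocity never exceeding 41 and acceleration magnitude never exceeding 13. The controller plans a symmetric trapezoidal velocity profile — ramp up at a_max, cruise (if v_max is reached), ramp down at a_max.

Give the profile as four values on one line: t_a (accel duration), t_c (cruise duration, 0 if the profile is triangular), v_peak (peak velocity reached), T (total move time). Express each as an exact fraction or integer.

t_a=3 t_c=0 v_peak=39 T=6

v_max²/a_max = 41²/13 = 1681/13
117 < 1681/13 ⇒ no cruise
v_peak = √(117·13) = √1521 = 39
t_a = 39/13 = 3; t_c = 0
T = 2·3 = 6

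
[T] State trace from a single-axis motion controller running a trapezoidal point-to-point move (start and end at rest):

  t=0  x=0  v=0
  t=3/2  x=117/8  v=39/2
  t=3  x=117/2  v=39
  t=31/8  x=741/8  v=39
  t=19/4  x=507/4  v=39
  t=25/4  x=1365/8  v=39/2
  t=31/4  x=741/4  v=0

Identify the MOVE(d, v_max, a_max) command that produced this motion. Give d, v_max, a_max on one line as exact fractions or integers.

final state: t=31/4, x=741/4, v=0 → d = 741/4
a_max = (39/2−0)/(3/2−0) = 13
max v = 39 over t∈[3,19/4] → v_max = 39
check: 39·(3+7/4) = 741/4 ✓

d=741/4 v_max=39 a_max=13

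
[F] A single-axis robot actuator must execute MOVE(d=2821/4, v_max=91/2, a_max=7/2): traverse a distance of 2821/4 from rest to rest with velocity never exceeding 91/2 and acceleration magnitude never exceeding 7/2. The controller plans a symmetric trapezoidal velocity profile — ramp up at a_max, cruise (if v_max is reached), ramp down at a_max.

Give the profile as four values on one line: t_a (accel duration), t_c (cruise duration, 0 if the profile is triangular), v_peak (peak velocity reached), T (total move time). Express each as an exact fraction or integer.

v_max²/a_max = (91/2)²/(7/2) = 1183/2
2821/4 ≥ 1183/2 → trapezoidal
t_a = (91/2)/(7/2) = 13; v_peak = 91/2
d_cruise = 2821/4 − 1183/2 = 455/4; t_c = (455/4)/(91/2) = 5/2
T = 2·13 + 5/2 = 57/2

t_a=13 t_c=5/2 v_peak=91/2 T=57/2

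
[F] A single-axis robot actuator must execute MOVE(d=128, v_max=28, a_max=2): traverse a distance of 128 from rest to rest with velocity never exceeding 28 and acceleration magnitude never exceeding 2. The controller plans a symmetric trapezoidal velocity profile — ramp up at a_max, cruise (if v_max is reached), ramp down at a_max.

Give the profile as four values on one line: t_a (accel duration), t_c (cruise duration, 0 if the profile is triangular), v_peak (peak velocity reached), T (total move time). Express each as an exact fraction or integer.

v_max²/a_max = 28²/2 = 392
128 < 392 so t_c = 0
v_peak = √(128·2) = √256 = 16
t_a = 16/2 = 8; t_c = 0
T = 2·8 = 16

t_a=8 t_c=0 v_peak=16 T=16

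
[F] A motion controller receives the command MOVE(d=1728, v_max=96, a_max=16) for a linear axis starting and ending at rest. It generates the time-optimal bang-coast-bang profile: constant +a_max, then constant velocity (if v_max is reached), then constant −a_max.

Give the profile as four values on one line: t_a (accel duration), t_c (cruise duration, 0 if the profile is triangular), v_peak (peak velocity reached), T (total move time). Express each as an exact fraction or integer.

t_a=6 t_c=12 v_peak=96 T=24

vₘ²/aₘ = 96²/16 = 576
1728 ≥ 576 so v_max reached
t_a = 96/16 = 6; v_peak = 96
d_cruise = 1728 − 576 = 1152; t_c = 1152/96 = 12
T = 2·6 + 12 = 24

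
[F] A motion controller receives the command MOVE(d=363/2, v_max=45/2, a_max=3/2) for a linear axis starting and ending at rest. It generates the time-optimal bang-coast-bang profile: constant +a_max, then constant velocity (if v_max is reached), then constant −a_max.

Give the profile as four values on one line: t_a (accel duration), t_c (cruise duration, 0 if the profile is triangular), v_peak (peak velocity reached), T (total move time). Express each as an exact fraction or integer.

vₘ²/aₘ = (45/2)²/(3/2) = 675/2
363/2 < 675/2 so t_c = 0
v_peak = √(363/2·3/2) = √(1089/4) = 33/2
t_a = (33/2)/(3/2) = 11; t_c = 0
T = 2·11 = 22

t_a=11 t_c=0 v_peak=33/2 T=22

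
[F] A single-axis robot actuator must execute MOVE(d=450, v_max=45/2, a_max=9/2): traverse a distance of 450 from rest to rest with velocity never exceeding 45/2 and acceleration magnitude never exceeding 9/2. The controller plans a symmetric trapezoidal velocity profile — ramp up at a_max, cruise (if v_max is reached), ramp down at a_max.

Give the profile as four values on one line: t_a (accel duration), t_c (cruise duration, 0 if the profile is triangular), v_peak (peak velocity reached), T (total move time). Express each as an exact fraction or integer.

t_a=5 t_c=15 v_peak=45/2 T=25

vₘ²/aₘ = (45/2)²/(9/2) = 225/2
450 ≥ 225/2 ⇒ cruise phase
t_a = (45/2)/(9/2) = 5; v_peak = 45/2
d_cruise = 450 − 225/2 = 675/2; t_c = (675/2)/(45/2) = 15
T = 2·5 + 15 = 25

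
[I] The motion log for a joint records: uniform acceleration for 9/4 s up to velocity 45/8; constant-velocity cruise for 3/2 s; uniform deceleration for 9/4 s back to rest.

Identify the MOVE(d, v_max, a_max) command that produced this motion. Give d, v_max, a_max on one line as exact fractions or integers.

a_max = (45/8)/(9/4) = 5/2
d_a = ½·45/8·9/4 = 405/64; d_c = 45/8·3/2 = 135/16
d = 2·405/64 + 135/16 = 675/32
t_c = 3/2 > 0 so v_max = 45/8

d=675/32 v_max=45/8 a_max=5/2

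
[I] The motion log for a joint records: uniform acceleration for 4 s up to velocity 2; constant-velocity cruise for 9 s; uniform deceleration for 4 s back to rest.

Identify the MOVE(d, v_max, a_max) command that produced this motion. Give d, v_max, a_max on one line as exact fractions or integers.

a_max = 2/4 = 1/2
d_a = ½·2·4 = 4; d_c = 2·9 = 18
d = 2·4 + 18 = 26
t_c = 9 > 0 ⇒ limit active, v_max = 2

d=26 v_max=2 a_max=1/2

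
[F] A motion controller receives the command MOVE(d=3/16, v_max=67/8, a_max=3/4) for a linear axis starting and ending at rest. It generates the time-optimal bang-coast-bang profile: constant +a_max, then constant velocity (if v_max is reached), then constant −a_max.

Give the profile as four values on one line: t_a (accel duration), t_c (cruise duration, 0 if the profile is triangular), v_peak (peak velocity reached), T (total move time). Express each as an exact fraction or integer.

v_max²/a_max = (67/8)²/(3/4) = 4489/48
3/16 < 4489/48 → triangular
v_peak = √(3/16·3/4) = √(9/64) = 3/8
t_a = (3/8)/(3/4) = 1/2; t_c = 0
T = 2·1/2 = 1

t_a=1/2 t_c=0 v_peak=3/8 T=1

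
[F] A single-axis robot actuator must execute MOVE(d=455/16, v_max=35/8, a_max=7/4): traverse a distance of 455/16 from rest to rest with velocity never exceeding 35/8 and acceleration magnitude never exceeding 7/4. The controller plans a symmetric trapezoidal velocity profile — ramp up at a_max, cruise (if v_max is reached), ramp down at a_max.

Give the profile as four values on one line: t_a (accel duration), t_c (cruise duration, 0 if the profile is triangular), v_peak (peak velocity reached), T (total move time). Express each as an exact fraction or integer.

vₘ²/aₘ = (35/8)²/(7/4) = 175/16
455/16 ≥ 175/16 → trapezoidal
t_a = (35/8)/(7/4) = 5/2; v_peak = 35/8
d_cruise = 455/16 − 175/16 = 35/2; t_c = (35/2)/(35/8) = 4
T = 2·5/2 + 4 = 9

t_a=5/2 t_c=4 v_peak=35/8 T=9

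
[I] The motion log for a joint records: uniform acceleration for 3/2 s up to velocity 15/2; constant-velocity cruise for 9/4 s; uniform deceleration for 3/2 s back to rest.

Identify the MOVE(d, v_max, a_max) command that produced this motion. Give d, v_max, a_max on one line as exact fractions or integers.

d=225/8 v_max=15/2 a_max=5

a_max = (15/2)/(3/2) = 5
d_a = ½·15/2·3/2 = 45/8; d_c = 15/2·9/4 = 135/8
d = 2·45/8 + 135/8 = 225/8
t_c = 9/4 > 0 so v_max = 15/2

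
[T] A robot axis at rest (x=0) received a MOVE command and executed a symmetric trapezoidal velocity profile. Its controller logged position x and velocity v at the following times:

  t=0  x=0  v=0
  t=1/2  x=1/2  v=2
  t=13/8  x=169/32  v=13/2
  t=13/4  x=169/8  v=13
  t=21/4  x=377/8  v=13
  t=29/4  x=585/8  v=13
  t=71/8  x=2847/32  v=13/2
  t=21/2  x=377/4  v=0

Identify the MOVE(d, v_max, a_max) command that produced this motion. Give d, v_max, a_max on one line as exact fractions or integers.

d=377/4 v_max=13 a_max=4

final state: t=21/2, x=377/4, v=0 → d = 377/4
a_max = (2−0)/(1/2−0) = 4
max v = 13 over t∈[13/4,29/4] → v_max = 13
check: 13·(13/4+4) = 377/4 ✓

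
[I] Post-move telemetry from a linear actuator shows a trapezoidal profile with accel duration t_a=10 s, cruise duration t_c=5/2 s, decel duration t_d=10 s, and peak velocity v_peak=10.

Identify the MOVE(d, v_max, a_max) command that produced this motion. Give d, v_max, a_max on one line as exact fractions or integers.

a_max = 10/10 = 1
d_a = ½·10·10 = 50; d_c = 10·5/2 = 25
d = 2·50 + 25 = 125
t_c = 5/2 > 0 ⇒ limit active, v_max = 10

d=125 v_max=10 a_max=1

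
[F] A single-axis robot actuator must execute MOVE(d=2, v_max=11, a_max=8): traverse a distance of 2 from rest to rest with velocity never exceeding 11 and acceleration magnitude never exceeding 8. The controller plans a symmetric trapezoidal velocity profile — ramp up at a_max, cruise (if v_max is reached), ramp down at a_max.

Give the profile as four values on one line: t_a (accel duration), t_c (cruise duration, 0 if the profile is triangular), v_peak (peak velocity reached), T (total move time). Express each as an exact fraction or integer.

t_a=1/2 t_c=0 v_peak=4 T=1

v_max²/a_max = 11²/8 = 121/8
2 < 121/8 so t_c = 0
v_peak = √(2·8) = √16 = 4
t_a = 4/8 = 1/2; t_c = 0
T = 2·1/2 = 1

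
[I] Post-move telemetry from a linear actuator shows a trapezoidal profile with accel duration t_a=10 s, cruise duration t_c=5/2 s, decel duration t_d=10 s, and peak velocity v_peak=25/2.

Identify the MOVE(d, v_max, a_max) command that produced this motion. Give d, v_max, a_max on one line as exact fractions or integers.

a_max = (25/2)/10 = 5/4
d_a = ½·25/2·10 = 125/2; d_c = 25/2·5/2 = 125/4
d = 2·125/2 + 125/4 = 625/4
t_c = 5/2 > 0 ⇒ limit active, v_max = 25/2

d=625/4 v_max=25/2 a_max=5/4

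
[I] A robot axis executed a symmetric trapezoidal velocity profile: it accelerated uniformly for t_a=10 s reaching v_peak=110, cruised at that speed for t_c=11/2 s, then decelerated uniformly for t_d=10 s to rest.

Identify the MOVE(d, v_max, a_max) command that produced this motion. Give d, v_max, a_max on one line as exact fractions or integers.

d=1705 v_max=110 a_max=11

a_max = 110/10 = 11
d_a = ½·110·10 = 550; d_c = 110·11/2 = 605
d = 2·550 + 605 = 1705
t_c = 11/2 > 0 so v_max = 110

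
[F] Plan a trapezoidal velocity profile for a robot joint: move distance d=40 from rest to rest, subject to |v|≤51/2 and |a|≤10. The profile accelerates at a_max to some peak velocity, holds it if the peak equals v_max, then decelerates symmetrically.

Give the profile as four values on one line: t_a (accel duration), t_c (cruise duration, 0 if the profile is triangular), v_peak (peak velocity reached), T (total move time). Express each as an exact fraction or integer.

t_a=2 t_c=0 v_peak=20 T=4

vₘ²/aₘ = (51/2)²/10 = 2601/40
40 < 2601/40 ⇒ no cruise
v_peak = √(40·10) = √400 = 20
t_a = 20/10 = 2; t_c = 0
T = 2·2 = 4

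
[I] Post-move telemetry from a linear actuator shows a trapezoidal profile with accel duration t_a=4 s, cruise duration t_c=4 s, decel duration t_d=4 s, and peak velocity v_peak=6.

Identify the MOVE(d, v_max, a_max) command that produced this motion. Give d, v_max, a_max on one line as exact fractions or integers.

a_max = 6/4 = 3/2
d_a = ½·6·4 = 12; d_c = 6·4 = 24
d = 2·12 + 24 = 48
t_c = 4 > 0 so v_max = 6

d=48 v_max=6 a_max=3/2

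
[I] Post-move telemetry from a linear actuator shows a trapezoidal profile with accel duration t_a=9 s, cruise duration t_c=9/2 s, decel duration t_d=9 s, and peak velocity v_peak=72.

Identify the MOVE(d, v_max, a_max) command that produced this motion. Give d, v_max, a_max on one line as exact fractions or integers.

d=972 v_max=72 a_max=8

a_max = 72/9 = 8
d_a = ½·72·9 = 324; d_c = 72·9/2 = 324
d = 2·324 + 324 = 972
t_c = 9/2 > 0 ⇒ limit active, v_max = 72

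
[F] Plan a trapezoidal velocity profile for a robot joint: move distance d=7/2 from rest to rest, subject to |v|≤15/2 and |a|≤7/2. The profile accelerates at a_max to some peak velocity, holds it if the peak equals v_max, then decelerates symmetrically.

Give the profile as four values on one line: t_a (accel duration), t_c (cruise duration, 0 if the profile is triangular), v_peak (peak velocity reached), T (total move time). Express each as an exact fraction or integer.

t_a=1 t_c=0 v_peak=7/2 T=2

v_max²/a_max = (15/2)²/(7/2) = 225/14
7/2 < 225/14 → triangular
v_peak = √(7/2·7/2) = √(49/4) = 7/2
t_a = (7/2)/(7/2) = 1; t_c = 0
T = 2·1 = 2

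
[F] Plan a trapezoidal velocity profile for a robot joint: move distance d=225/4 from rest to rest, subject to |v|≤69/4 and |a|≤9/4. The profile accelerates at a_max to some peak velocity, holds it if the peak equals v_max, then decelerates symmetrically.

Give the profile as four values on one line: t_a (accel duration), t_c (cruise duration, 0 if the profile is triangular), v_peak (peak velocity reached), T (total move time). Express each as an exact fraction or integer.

t_a=5 t_c=0 v_peak=45/4 T=10

vₘ²/aₘ = (69/4)²/(9/4) = 529/4
225/4 < 529/4 → triangular
v_peak = √(225/4·9/4) = √(2025/16) = 45/4
t_a = (45/4)/(9/4) = 5; t_c = 0
T = 2·5 = 10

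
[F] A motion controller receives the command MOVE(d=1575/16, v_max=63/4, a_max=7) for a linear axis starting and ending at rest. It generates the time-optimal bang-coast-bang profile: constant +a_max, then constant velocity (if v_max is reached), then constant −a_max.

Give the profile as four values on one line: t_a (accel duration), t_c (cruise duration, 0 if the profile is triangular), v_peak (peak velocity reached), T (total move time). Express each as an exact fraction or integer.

(v_max)²/a_max = (63/4)²/7 = 567/16
1575/16 ≥ 567/16 so v_max reached
t_a = (63/4)/7 = 9/4; v_peak = 63/4
d_cruise = 1575/16 − 567/16 = 63; t_c = 63/(63/4) = 4
T = 2·9/4 + 4 = 17/2

t_a=9/4 t_c=4 v_peak=63/4 T=17/2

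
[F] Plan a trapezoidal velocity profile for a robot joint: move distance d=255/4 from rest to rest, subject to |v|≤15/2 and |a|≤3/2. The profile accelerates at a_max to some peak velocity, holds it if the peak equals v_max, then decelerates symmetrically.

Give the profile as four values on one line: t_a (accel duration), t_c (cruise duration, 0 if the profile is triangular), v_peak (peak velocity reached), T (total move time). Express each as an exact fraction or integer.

t_a=5 t_c=7/2 v_peak=15/2 T=27/2

v_max²/a_max = (15/2)²/(3/2) = 75/2
255/4 ≥ 75/2 so v_max reached
t_a = (15/2)/(3/2) = 5; v_peak = 15/2
d_cruise = 255/4 − 75/2 = 105/4; t_c = (105/4)/(15/2) = 7/2
T = 2·5 + 7/2 = 27/2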